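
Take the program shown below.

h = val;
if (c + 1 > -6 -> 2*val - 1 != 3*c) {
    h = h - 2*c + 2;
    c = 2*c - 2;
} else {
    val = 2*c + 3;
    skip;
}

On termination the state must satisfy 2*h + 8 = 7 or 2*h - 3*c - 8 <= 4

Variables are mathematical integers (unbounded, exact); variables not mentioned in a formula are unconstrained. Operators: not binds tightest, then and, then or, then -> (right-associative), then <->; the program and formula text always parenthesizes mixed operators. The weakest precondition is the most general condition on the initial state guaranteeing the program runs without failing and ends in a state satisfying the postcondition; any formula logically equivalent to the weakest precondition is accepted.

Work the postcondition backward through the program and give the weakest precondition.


Working backward. After the program, the postcondition 2*h + 8 = 7 or 2*h - 3*c - 8 <= 4 must hold; in canonical form it is 2*h = -1 or 2*h <= 3*c + 12.
Then branch requires 2*h = 4*c - 5 or 2*h <= 10*c + 2; else branch requires 2*h = -1 or 2*h <= 3*c + 12.
Before the if: ((c > -7 -> 2*val != 3*c + 1) -> (2*h = 4*c - 5 or 2*h <= 10*c + 2)) and ((not (c > -7 -> 2*val != 3*c + 1)) -> (2*h = -1 or 2*h <= 3*c + 12))
Before h := val: ((c > -7 -> 2*val != 3*c + 1) -> (2*val = 4*c - 5 or 2*val <= 10*c + 2)) and ((not (c > -7 -> 2*val != 3*c + 1)) -> (2*val = -1 or 2*val <= 3*c + 12))
Answer: WP = ((c > -7 -> 2*val != 3*c + 1) -> (2*val = 4*c - 5 or 2*val <= 10*c + 2)) and ((not (c > -7 -> 2*val != 3*c + 1)) -> (2*val = -1 or 2*val <= 3*c + 12))


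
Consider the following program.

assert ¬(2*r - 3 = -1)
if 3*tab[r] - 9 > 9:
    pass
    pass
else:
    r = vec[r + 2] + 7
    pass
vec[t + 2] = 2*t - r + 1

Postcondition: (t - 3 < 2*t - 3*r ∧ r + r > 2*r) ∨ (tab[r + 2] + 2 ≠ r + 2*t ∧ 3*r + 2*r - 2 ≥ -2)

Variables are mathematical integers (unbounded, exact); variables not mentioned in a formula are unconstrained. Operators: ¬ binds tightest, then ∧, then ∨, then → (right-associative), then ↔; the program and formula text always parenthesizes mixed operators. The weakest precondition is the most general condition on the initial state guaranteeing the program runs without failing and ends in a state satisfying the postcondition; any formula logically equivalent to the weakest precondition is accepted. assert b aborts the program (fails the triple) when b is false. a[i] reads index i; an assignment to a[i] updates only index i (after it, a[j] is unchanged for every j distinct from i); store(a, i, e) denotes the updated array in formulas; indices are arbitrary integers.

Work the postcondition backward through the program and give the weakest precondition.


Working backward. After the program, the postcondition (t - 3 < 2*t - 3*r ∧ r + r > 2*r) ∨ (tab[r + 2] + 2 ≠ r + 2*t ∧ 3*r + 2*r - 2 ≥ -2) must hold; in canonical form it is tab[r + 2] ≠ r + 2*t - 2 ∧ 5*r ≥ 0.
Before vec[t + 2] := 2*t - r + 1: tab[r + 2] ≠ r + 2*t - 2 ∧ 5*r ≥ 0
Then branch requires tab[r + 2] ≠ r + 2*t - 2 ∧ 5*r ≥ 0; else branch requires tab[vec[r + 2] + 9] ≠ vec[r + 2] + 2*t + 5 ∧ 5*vec[r + 2] ≥ -35.
Before the if: (3*tab[r] > 18 → (tab[r + 2] ≠ r + 2*t - 2 ∧ 5*r ≥ 0)) ∧ ((¬(3*tab[r] > 18)) → (tab[vec[r + 2] + 9] ≠ vec[r + 2] + 2*t + 5 ∧ 5*vec[r + 2] ≥ -35))
Before assert ¬(2*r - 3 = -1): (¬(2*r = 2)) ∧ (3*tab[r] > 18 → (tab[r + 2] ≠ r + 2*t - 2 ∧ 5*r ≥ 0)) ∧ ((¬(3*tab[r] > 18)) → (tab[vec[r + 2] + 9] ≠ vec[r + 2] + 2*t + 5 ∧ 5*vec[r + 2] ≥ -35))
Answer: WP = (¬(2*r = 2)) ∧ (3*tab[r] > 18 → (tab[r + 2] ≠ r + 2*t - 2 ∧ 5*r ≥ 0)) ∧ ((¬(3*tab[r] > 18)) → (tab[vec[r + 2] + 9] ≠ vec[r + 2] + 2*t + 5 ∧ 5*vec[r + 2] ≥ -35))


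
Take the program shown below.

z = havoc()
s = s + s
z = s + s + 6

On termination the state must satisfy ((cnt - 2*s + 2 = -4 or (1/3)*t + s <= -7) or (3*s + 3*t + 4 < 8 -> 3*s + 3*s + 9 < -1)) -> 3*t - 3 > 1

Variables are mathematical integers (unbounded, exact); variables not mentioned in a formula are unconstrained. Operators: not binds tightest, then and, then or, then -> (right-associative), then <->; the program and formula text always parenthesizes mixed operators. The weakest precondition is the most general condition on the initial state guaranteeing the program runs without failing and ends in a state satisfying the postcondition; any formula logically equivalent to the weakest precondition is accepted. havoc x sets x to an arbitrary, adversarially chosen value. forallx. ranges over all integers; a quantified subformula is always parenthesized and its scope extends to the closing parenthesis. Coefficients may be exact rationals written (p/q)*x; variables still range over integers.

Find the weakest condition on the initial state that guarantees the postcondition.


Working backward. After the program, the postcondition ((cnt - 2*s + 2 = -4 or (1/3)*t + s <= -7) or (3*s + 3*t + 4 < 8 -> 3*s + 3*s + 9 < -1)) -> 3*t - 3 > 1 must hold; in canonical form it is (cnt = 2*s - 6 or s + (1/3)*t <= -7 or (3*s + 3*t < 4 -> 6*s < -10)) -> 3*t > 4.
Before z := s + s + 6: (cnt = 2*s - 6 or s + (1/3)*t <= -7 or (3*s + 3*t < 4 -> 6*s < -10)) -> 3*t > 4
Before s := s + s: (cnt = 4*s - 6 or 2*s + (1/3)*t <= -7 or (6*s + 3*t < 4 -> 12*s < -10)) -> 3*t > 4
Before havoc z: (cnt = 4*s - 6 or 2*s + (1/3)*t <= -7 or (6*s + 3*t < 4 -> 12*s < -10)) -> 3*t > 4
Answer: WP = (cnt = 4*s - 6 or 2*s + (1/3)*t <= -7 or (6*s + 3*t < 4 -> 12*s < -10)) -> 3*t > 4


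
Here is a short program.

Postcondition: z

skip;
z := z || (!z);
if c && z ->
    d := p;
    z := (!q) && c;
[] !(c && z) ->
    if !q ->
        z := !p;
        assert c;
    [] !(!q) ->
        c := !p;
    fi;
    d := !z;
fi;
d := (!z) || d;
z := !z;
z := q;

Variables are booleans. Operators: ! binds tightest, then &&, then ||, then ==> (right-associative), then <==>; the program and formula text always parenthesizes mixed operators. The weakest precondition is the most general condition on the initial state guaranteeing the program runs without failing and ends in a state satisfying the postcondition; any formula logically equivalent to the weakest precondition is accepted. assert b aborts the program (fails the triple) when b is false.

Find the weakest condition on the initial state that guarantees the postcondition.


Working backward. After the program, z must hold.
Before z := q: q
Before z := !z: q
Before d := (!z) || d: q
Then branch requires q; else branch requires (!q) ==> (c && q).
Before the if: ((c && z) ==> q) && ((!(c && z)) ==> ((!q) ==> (c && q)))
Before z := z || (!z): (c ==> q) && ((!c) ==> ((!q) ==> (c && q)))
Before skip: (c ==> q) && ((!c) ==> ((!q) ==> (c && q)))
Answer: WP = (c ==> q) && ((!c) ==> ((!q) ==> (c && q)))


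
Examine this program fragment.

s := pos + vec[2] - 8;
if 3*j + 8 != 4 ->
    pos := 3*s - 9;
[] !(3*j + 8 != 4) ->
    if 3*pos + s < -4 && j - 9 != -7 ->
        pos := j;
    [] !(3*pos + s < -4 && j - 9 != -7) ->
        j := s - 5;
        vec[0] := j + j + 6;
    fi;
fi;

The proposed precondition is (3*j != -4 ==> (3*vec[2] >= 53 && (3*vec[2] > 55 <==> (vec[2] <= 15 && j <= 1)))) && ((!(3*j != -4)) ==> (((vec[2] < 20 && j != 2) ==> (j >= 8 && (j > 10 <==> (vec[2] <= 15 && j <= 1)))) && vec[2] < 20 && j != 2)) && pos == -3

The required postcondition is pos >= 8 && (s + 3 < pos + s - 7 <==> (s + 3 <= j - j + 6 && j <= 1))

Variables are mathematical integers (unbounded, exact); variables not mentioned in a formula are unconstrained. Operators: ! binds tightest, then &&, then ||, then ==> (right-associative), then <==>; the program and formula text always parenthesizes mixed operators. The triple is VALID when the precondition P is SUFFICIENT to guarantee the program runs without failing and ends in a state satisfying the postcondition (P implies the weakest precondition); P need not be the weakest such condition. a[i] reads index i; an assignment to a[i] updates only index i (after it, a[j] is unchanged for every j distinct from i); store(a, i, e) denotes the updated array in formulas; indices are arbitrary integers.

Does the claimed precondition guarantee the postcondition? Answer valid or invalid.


Working backward. After the program, the postcondition pos >= 8 && (s + 3 < pos + s - 7 <==> (s + 3 <= j - j + 6 && j <= 1)) must hold; in canonical form it is pos >= 8 && (pos > 10 <==> (s <= 3 && j <= 1)).
Then branch requires 3*s >= 17 && (3*s > 19 <==> (s <= 3 && j <= 1)); else branch requires ((3*pos + s < -4 && j != 2) ==> (j >= 8 && (j > 10 <==> (s <= 3 && j <= 1)))) && ((!(3*pos + s < -4 && j != 2)) ==> (pos >= 8 && (pos > 10 <==> (s <= 3 && s <= 6)))).
Before the if: (3*j != -4 ==> (3*s >= 17 && (3*s > 19 <==> (s <= 3 && j <= 1)))) && ((!(3*j != -4)) ==> (((3*pos + s < -4 && j != 2) ==> (j >= 8 && (j > 10 <==> (s <= 3 && j <= 1)))) && ((!(3*pos + s < -4 && j != 2)) ==> (pos >= 8 && (pos > 10 <==> (s <= 3 && s <= 6))))))
Before s := pos + vec[2] - 8: (3*j != -4 ==> (3*vec[2] + 3*pos >= 41 && (3*vec[2] + 3*pos > 43 <==> (vec[2] + pos <= 11 && j <= 1)))) && ((!(3*j != -4)) ==> (((vec[2] + 4*pos < 4 && j != 2) ==> (j >= 8 && (j > 10 <==> (vec[2] + pos <= 11 && j <= 1)))) && ((!(vec[2] + 4*pos < 4 && j != 2)) ==> (pos >= 8 && (pos > 10 <==> (vec[2] + pos <= 11 && vec[2] + pos <= 14))))))
The weakest precondition is (3*j != -4 ==> (3*vec[2] + 3*pos >= 41 && (3*vec[2] + 3*pos > 43 <==> (vec[2] + pos <= 11 && j <= 1)))) && ((!(3*j != -4)) ==> (((vec[2] + 4*pos < 4 && j != 2) ==> (j >= 8 && (j > 10 <==> (vec[2] + pos <= 11 && j <= 1)))) && ((!(vec[2] + 4*pos < 4 && j != 2)) ==> (pos >= 8 && (pos > 10 <==> (vec[2] + pos <= 11 && vec[2] + pos <= 14)))))).
Check whether (3*j != -4 ==> (3*vec[2] >= 53 && (3*vec[2] > 55 <==> (vec[2] <= 15 && j <= 1)))) && ((!(3*j != -4)) ==> (((vec[2] < 20 && j != 2) ==> (j >= 8 && (j > 10 <==> (vec[2] <= 15 && j <= 1)))) && vec[2] < 20 && j != 2)) && pos == -3 implies it.
Countermodel: at the initial state j = 2, pos = -3, vec = {[2] = 18, elsewhere 18}, the precondition holds but the weakest precondition fails.
Answer: invalid


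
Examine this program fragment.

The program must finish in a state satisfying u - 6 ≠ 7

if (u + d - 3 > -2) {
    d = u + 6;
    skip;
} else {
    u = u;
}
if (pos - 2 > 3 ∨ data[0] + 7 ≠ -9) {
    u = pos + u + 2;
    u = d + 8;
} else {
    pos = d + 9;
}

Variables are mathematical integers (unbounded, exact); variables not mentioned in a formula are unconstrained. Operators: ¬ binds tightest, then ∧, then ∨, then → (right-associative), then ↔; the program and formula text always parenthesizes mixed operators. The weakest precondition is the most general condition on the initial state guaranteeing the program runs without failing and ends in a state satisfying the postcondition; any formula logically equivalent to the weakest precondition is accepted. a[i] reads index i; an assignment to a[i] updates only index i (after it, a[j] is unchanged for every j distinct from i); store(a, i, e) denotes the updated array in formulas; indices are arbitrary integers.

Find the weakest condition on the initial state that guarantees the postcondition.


Working backward. After the program, the postcondition u - 6 ≠ 7 must hold; in canonical form it is u ≠ 13.
Then branch requires d ≠ 5; else branch requires u ≠ 13.
Before the if: ((pos > 5 ∨ data[0] ≠ -16) → d ≠ 5) ∧ ((¬(pos > 5 ∨ data[0] ≠ -16)) → u ≠ 13)
Then branch requires ((pos > 5 ∨ data[0] ≠ -16) → u ≠ -1) ∧ ((¬(pos > 5 ∨ data[0] ≠ -16)) → u ≠ 13); else branch requires ((pos > 5 ∨ data[0] ≠ -16) → d ≠ 5) ∧ ((¬(pos > 5 ∨ data[0] ≠ -16)) → u ≠ 13).
Before the if: (d + u > 1 → (((pos > 5 ∨ data[0] ≠ -16) → u ≠ -1) ∧ ((¬(pos > 5 ∨ data[0] ≠ -16)) → u ≠ 13))) ∧ ((¬(d + u > 1)) → (((pos > 5 ∨ data[0] ≠ -16) → d ≠ 5) ∧ ((¬(pos > 5 ∨ data[0] ≠ -16)) → u ≠ 13)))
Answer: WP = (d + u > 1 → (((pos > 5 ∨ data[0] ≠ -16) → u ≠ -1) ∧ ((¬(pos > 5 ∨ data[0] ≠ -16)) → u ≠ 13))) ∧ ((¬(d + u > 1)) → (((pos > 5 ∨ data[0] ≠ -16) → d ≠ 5) ∧ ((¬(pos > 5 ∨ data[0] ≠ -16)) → u ≠ 13)))


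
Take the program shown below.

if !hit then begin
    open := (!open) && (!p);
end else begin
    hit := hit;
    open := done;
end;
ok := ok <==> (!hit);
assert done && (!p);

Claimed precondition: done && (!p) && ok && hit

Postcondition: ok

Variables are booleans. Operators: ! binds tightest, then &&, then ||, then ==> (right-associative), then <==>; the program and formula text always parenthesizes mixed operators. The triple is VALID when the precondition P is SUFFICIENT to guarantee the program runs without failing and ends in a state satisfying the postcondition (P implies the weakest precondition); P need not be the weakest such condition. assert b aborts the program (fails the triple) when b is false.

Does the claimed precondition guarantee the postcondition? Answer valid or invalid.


Working backward. After the program, ok must hold.
Before assert done && (!p): done && (!p) && ok
Before ok := ok <==> (!hit): done && (!p) && (ok <==> (!hit))
Then branch requires done && (!p) && (ok <==> (!hit)); else branch requires done && (!p) && (ok <==> (!hit)).
Before the if: ((!hit) ==> (done && (!p) && (ok <==> (!hit)))) && (hit ==> (done && (!p) && (ok <==> (!hit))))
The weakest precondition is ((!hit) ==> (done && (!p) && (ok <==> (!hit)))) && (hit ==> (done && (!p) && (ok <==> (!hit)))).
Check whether done && (!p) && ok && hit implies it.
Countermodel: at the initial state done = true, hit = true, ok = true, p = false, the precondition holds but the weakest precondition fails.
Answer: invalid


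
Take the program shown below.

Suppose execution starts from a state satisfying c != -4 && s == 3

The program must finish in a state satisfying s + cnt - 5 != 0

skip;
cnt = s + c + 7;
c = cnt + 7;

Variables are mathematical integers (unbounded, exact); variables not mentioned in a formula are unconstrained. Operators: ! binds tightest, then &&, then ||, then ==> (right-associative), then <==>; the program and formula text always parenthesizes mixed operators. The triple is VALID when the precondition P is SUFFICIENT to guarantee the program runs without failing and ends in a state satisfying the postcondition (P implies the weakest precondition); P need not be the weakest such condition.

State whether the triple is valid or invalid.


Working backward. After the program, the postcondition s + cnt - 5 != 0 must hold; in canonical form it is cnt + s != 5.
Before c := cnt + 7: cnt + s != 5
Before cnt := s + c + 7: c + 2*s != -2
Before skip: c + 2*s != -2
The weakest precondition is c + 2*s != -2.
Check whether c != -4 && s == 3 implies it.
Countermodel: at the initial state c = -8, s = 3, the precondition holds but the weakest precondition fails.
Answer: invalid


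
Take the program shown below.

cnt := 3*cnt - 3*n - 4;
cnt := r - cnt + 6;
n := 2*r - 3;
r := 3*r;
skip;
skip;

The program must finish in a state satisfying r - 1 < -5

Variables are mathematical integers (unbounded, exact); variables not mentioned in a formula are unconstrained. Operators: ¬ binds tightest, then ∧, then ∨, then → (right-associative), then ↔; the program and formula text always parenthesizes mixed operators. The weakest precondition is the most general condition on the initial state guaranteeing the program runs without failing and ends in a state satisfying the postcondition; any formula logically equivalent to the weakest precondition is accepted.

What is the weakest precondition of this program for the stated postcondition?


Working backward. After the program, the postcondition r - 1 < -5 must hold; in canonical form it is r < -4.
Before skip: r < -4
Before skip: r < -4
Before r := 3*r: 3*r < -4
Before n := 2*r - 3: 3*r < -4
Before cnt := r - cnt + 6: 3*r < -4
Before cnt := 3*cnt - 3*n - 4: 3*r < -4
Answer: WP = 3*r < -4


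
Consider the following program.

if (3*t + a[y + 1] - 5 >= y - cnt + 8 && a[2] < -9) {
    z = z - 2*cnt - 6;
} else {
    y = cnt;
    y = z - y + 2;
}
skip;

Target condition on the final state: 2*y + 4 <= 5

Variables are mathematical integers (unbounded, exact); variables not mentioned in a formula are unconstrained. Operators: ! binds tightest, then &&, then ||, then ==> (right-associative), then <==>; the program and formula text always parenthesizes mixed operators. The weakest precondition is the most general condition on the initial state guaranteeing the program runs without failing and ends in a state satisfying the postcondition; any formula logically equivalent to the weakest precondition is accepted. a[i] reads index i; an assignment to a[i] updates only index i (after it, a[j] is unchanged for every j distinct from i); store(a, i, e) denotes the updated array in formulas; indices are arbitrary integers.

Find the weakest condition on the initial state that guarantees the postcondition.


Working backward. After the program, the postcondition 2*y + 4 <= 5 must hold; in canonical form it is 2*y <= 1.
Before skip: 2*y <= 1
Then branch requires 2*y <= 1; else branch requires 2*z <= 2*cnt - 3.
Before the if: ((a[y + 1] + cnt + 3*t >= y + 13 && a[2] < -9) ==> 2*y <= 1) && ((!(a[y + 1] + cnt + 3*t >= y + 13 && a[2] < -9)) ==> 2*z <= 2*cnt - 3)
Answer: WP = ((a[y + 1] + cnt + 3*t >= y + 13 && a[2] < -9) ==> 2*y <= 1) && ((!(a[y + 1] + cnt + 3*t >= y + 13 && a[2] < -9)) ==> 2*z <= 2*cnt - 3)


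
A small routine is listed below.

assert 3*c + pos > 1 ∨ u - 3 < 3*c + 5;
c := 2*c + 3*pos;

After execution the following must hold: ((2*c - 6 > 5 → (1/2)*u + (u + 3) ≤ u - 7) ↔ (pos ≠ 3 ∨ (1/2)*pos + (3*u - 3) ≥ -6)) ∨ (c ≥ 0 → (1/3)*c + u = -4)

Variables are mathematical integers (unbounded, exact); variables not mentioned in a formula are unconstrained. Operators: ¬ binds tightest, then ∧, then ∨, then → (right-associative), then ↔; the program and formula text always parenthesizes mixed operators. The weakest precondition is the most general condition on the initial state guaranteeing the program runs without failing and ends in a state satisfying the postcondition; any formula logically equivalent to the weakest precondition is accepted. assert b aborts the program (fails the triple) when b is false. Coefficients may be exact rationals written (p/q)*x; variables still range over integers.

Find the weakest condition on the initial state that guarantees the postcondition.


Working backward. After the program, the postcondition ((2*c - 6 > 5 → (1/2)*u + (u + 3) ≤ u - 7) ↔ (pos ≠ 3 ∨ (1/2)*pos + (3*u - 3) ≥ -6)) ∨ (c ≥ 0 → (1/3)*c + u = -4) must hold; in canonical form it is ((2*c > 11 → (1/2)*u ≤ -10) ↔ (pos ≠ 3 ∨ (1/2)*pos + 3*u ≥ -3)) ∨ (c ≥ 0 → (1/3)*c + u = -4).
Before c := 2*c + 3*pos: ((4*c + 6*pos > 11 → (1/2)*u ≤ -10) ↔ (pos ≠ 3 ∨ (1/2)*pos + 3*u ≥ -3)) ∨ (2*c + 3*pos ≥ 0 → (2/3)*c + pos + u = -4)
Before assert 3*c + pos > 1 ∨ u - 3 < 3*c + 5: (3*c + pos > 1 ∨ u < 3*c + 8) ∧ (((4*c + 6*pos > 11 → (1/2)*u ≤ -10) ↔ (pos ≠ 3 ∨ (1/2)*pos + 3*u ≥ -3)) ∨ (2*c + 3*pos ≥ 0 → (2/3)*c + pos + u = -4))
Answer: WP = (3*c + pos > 1 ∨ u < 3*c + 8) ∧ (((4*c + 6*pos > 11 → (1/2)*u ≤ -10) ↔ (pos ≠ 3 ∨ (1/2)*pos + 3*u ≥ -3)) ∨ (2*c + 3*pos ≥ 0 → (2/3)*c + pos + u = -4))


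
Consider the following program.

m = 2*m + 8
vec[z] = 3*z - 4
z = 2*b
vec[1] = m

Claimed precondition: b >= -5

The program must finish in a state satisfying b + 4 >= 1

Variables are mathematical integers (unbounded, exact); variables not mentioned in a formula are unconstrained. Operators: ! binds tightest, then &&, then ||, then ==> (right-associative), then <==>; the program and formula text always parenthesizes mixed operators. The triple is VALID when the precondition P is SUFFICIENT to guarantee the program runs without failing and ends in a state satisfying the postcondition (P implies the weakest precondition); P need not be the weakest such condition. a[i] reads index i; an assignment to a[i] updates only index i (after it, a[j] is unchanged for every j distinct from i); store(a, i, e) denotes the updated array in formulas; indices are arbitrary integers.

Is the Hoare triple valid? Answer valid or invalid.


Working backward. After the program, the postcondition b + 4 >= 1 must hold; in canonical form it is b >= -3.
Before vec[1] := m: b >= -3
Before z := 2*b: b >= -3
Before vec[z] := 3*z - 4: b >= -3
Before m := 2*m + 8: b >= -3
The weakest precondition is b >= -3.
Check whether b >= -5 implies it.
Countermodel: at the initial state b = -5, the precondition holds but the weakest precondition fails.
Answer: invalid


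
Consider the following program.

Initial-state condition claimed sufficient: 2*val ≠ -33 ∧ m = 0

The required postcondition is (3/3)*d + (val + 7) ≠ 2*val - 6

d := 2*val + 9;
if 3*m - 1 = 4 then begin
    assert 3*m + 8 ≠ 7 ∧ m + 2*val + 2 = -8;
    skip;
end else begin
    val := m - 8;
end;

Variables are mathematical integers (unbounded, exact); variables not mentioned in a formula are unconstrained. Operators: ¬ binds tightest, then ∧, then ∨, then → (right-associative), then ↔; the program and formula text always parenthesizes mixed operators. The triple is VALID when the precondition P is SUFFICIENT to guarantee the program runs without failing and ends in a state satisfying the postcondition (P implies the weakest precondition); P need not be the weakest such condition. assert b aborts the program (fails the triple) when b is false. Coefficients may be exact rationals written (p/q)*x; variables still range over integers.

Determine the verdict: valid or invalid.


Working backward. After the program, the postcondition (3/3)*d + (val + 7) ≠ 2*val - 6 must hold; in canonical form it is d ≠ val - 13.
Then branch requires 3*m ≠ -1 ∧ m + 2*val = -10 ∧ d ≠ val - 13; else branch requires d ≠ m - 21.
Before the if: (3*m = 5 → (3*m ≠ -1 ∧ m + 2*val = -10 ∧ d ≠ val - 13)) ∧ ((¬(3*m = 5)) → d ≠ m - 21)
Before d := 2*val + 9: (3*m = 5 → (3*m ≠ -1 ∧ m + 2*val = -10 ∧ val ≠ -22)) ∧ ((¬(3*m = 5)) → 2*val ≠ m - 30)
The weakest precondition is (3*m = 5 → (3*m ≠ -1 ∧ m + 2*val = -10 ∧ val ≠ -22)) ∧ ((¬(3*m = 5)) → 2*val ≠ m - 30).
Check whether 2*val ≠ -33 ∧ m = 0 implies it.
Countermodel: at the initial state m = 0, val = -15, the precondition holds but the weakest precondition fails.
Answer: invalid


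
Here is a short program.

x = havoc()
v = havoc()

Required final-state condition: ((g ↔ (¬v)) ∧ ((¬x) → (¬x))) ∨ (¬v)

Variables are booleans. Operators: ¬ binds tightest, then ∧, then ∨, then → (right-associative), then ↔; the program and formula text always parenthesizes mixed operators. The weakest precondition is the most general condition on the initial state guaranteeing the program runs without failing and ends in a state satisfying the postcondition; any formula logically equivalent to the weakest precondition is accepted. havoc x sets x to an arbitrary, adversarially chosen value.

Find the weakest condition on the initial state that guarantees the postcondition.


Working backward. After the program, the postcondition ((g ↔ (¬v)) ∧ ((¬x) → (¬x))) ∨ (¬v) must hold; in canonical form it is (g ↔ (¬v)) ∨ (¬v).
Before havoc v: ¬g
Before havoc x: ¬g
Answer: WP = ¬g


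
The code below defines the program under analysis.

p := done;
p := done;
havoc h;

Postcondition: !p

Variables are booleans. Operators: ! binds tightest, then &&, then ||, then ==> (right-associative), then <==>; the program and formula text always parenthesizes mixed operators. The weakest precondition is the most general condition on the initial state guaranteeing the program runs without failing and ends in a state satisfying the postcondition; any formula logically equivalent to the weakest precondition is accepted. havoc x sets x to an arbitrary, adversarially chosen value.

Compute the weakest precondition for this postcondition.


Working backward. After the program, !p must hold.
Before havoc h: !p
Before p := done: !done
Before p := done: !done
Answer: WP = !done


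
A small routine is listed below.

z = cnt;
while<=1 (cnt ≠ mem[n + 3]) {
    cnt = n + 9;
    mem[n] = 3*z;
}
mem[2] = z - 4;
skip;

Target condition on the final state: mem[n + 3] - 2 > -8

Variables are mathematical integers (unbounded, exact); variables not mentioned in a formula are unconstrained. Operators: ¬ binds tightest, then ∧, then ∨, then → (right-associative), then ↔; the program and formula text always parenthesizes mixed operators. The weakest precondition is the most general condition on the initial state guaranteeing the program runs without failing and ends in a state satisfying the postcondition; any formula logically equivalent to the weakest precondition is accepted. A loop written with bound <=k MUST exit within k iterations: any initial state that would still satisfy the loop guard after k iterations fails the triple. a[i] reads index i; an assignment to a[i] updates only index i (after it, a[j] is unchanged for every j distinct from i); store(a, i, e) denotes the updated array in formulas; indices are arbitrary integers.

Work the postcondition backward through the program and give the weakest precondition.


Working backward. After the program, the postcondition mem[n + 3] - 2 > -8 must hold; in canonical form it is mem[n + 3] > -6.
Before skip: mem[n + 3] > -6
Before mem[2] := z - 4: store(mem, 2, z - 4)[n + 3] > -6
Before the loop (bound <=1), unroll the exhaustion recursion (WP_0 = exit-now case; WP_j = one more guarded iteration, up to j = 1):
  WP_0: (¬(cnt ≠ mem[n + 3])) ∧ store(mem, 2, z - 4)[n + 3] > -6
  WP_1: (cnt ≠ mem[n + 3] → ((¬(n ≠ store(mem, n, 3*z)[n + 3] - 9)) ∧ store(store(mem, n, 3*z), 2, z - 4)[n + 3] > -6)) ∧ ((¬(cnt ≠ mem[n + 3])) → store(mem, 2, z - 4)[n + 3] > -6)
So before the loop: (cnt ≠ mem[n + 3] → ((¬(n ≠ store(mem, n, 3*z)[n + 3] - 9)) ∧ store(store(mem, n, 3*z), 2, z - 4)[n + 3] > -6)) ∧ ((¬(cnt ≠ mem[n + 3])) → store(mem, 2, z - 4)[n + 3] > -6)
Before z := cnt: (cnt ≠ mem[n + 3] → ((¬(n ≠ store(mem, n, 3*cnt)[n + 3] - 9)) ∧ store(store(mem, n, 3*cnt), 2, cnt - 4)[n + 3] > -6)) ∧ ((¬(cnt ≠ mem[n + 3])) → store(mem, 2, cnt - 4)[n + 3] > -6)
Answer: WP = (cnt ≠ mem[n + 3] → ((¬(n ≠ store(mem, n, 3*cnt)[n + 3] - 9)) ∧ store(store(mem, n, 3*cnt), 2, cnt - 4)[n + 3] > -6)) ∧ ((¬(cnt ≠ mem[n + 3])) → store(mem, 2, cnt - 4)[n + 3] > -6)


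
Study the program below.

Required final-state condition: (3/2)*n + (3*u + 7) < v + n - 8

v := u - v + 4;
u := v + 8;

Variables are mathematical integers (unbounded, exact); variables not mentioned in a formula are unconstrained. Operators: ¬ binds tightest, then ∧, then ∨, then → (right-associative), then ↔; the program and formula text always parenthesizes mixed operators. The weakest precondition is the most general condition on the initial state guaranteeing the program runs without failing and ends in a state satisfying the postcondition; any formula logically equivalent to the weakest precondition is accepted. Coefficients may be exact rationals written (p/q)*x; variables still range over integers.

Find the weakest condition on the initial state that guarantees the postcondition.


Working backward. After the program, the postcondition (3/2)*n + (3*u + 7) < v + n - 8 must hold; in canonical form it is (1/2)*n + 3*u < v - 15.
Before u := v + 8: (1/2)*n + 2*v < -39
Before v := u - v + 4: (1/2)*n + 2*u < 2*v - 47
Answer: WP = (1/2)*n + 2*u < 2*v - 47


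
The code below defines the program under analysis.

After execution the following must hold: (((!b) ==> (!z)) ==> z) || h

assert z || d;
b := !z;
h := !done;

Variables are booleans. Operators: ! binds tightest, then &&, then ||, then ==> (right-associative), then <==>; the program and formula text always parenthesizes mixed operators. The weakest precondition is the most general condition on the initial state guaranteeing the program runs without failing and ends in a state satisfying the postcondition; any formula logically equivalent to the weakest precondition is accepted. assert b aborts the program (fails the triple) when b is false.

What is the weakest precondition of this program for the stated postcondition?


Working backward. After the program, (((!b) ==> (!z)) ==> z) || h must hold.
Before h := !done: (((!b) ==> (!z)) ==> z) || (!done)
Before b := !z: ((z ==> (!z)) ==> z) || (!done)
Before assert z || d: (z || d) && (((z ==> (!z)) ==> z) || (!done))
Answer: WP = (z || d) && (((z ==> (!z)) ==> z) || (!done))


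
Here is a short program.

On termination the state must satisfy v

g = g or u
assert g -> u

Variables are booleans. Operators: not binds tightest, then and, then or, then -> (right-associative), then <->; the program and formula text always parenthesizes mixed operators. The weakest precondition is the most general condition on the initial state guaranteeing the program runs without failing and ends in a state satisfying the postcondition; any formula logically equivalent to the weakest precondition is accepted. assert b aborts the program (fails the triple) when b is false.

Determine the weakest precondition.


Working backward. After the program, v must hold.
Before assert g -> u: (g -> u) and v
Before g := g or u: ((g or u) -> u) and v
Answer: WP = ((g or u) -> u) and v


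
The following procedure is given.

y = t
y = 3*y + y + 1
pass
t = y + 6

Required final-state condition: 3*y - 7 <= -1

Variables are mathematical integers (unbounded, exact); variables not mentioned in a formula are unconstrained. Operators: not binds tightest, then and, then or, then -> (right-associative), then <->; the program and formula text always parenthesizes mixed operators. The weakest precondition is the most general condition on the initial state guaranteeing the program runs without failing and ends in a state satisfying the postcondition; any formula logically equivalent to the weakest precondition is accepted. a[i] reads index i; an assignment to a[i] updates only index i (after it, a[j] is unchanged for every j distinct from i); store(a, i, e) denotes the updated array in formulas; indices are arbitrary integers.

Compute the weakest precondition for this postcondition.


Working backward. After the program, the postcondition 3*y - 7 <= -1 must hold; in canonical form it is 3*y <= 6.
Before t := y + 6: 3*y <= 6
Before skip: 3*y <= 6
Before y := 3*y + y + 1: 12*y <= 3
Before y := t: 12*t <= 3
Answer: WP = 12*t <= 3


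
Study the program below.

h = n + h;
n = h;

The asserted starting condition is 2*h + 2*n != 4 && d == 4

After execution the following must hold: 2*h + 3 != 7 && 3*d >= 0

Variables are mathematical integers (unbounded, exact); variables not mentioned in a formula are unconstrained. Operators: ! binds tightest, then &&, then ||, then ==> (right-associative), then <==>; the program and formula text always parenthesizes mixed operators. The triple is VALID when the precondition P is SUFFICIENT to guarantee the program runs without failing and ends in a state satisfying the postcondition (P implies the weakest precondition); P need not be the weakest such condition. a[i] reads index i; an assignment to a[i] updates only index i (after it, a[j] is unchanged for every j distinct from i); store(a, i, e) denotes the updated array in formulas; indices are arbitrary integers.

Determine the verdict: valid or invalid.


Working backward. After the program, the postcondition 2*h + 3 != 7 && 3*d >= 0 must hold; in canonical form it is 2*h != 4 && 3*d >= 0.
Before n := h: 2*h != 4 && 3*d >= 0
Before h := n + h: 2*h + 2*n != 4 && 3*d >= 0
The weakest precondition is 2*h + 2*n != 4 && 3*d >= 0.
Check whether 2*h + 2*n != 4 && d == 4 implies it.
Every state satisfying the precondition satisfies the weakest precondition: the implication holds.
Answer: valid


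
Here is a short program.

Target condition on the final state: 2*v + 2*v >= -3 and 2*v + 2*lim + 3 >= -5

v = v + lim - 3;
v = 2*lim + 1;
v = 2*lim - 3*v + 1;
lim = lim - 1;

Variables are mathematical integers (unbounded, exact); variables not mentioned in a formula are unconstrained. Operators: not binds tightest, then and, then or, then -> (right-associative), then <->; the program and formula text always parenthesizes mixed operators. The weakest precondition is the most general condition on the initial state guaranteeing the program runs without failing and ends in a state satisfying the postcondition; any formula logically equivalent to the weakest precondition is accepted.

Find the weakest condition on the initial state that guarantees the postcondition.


Working backward. After the program, the postcondition 2*v + 2*v >= -3 and 2*v + 2*lim + 3 >= -5 must hold; in canonical form it is 4*v >= -3 and 2*lim + 2*v >= -8.
Before lim := lim - 1: 4*v >= -3 and 2*lim + 2*v >= -6
Before v := 2*lim - 3*v + 1: 8*lim >= 12*v - 7 and 6*lim >= 6*v - 8
Before v := 2*lim + 1: 16*lim <= -5 and 6*lim <= 2
Before v := v + lim - 3: 16*lim <= -5 and 6*lim <= 2
Answer: WP = 16*lim <= -5 and 6*lim <= 2


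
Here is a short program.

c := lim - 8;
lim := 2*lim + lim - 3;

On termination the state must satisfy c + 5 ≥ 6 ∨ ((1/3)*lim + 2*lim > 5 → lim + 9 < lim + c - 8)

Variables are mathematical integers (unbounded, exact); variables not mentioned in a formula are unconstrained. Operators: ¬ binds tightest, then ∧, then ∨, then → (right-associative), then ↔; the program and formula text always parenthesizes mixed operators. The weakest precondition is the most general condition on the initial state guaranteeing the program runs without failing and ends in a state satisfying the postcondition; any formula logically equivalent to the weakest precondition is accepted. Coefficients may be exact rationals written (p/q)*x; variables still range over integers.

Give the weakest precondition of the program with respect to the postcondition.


Working backward. After the program, the postcondition c + 5 ≥ 6 ∨ ((1/3)*lim + 2*lim > 5 → lim + 9 < lim + c - 8) must hold; in canonical form it is c ≥ 1 ∨ ((7/3)*lim > 5 → c > 17).
Before lim := 2*lim + lim - 3: c ≥ 1 ∨ (7*lim > 12 → c > 17)
Before c := lim - 8: lim ≥ 9 ∨ (7*lim > 12 → lim > 25)
Answer: WP = lim ≥ 9 ∨ (7*lim > 12 → lim > 25)


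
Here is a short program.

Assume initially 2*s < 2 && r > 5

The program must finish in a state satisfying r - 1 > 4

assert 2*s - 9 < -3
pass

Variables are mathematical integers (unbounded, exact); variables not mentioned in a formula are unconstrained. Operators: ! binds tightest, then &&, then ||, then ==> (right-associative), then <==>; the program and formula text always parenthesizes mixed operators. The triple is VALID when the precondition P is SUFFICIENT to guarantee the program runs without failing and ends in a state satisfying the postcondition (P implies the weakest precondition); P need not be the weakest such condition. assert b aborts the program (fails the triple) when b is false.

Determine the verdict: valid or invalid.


Working backward. After the program, the postcondition r - 1 > 4 must hold; in canonical form it is r > 5.
Before skip: r > 5
Before assert 2*s - 9 < -3: 2*s < 6 && r > 5
The weakest precondition is 2*s < 6 && r > 5.
Check whether 2*s < 2 && r > 5 implies it.
Every state satisfying the precondition satisfies the weakest precondition: the implication holds.
Answer: valid


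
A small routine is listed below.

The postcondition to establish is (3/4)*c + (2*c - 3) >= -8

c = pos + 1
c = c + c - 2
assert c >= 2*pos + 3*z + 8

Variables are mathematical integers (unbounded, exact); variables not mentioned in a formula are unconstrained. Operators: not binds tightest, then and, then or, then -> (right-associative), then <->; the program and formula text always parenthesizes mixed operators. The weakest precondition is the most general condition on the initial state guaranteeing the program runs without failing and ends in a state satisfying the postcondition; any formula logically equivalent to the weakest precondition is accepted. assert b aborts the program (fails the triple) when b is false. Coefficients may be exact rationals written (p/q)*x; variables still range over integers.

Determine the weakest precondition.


Working backward. After the program, the postcondition (3/4)*c + (2*c - 3) >= -8 must hold; in canonical form it is (11/4)*c >= -5.
Before assert c >= 2*pos + 3*z + 8: c >= 2*pos + 3*z + 8 and (11/4)*c >= -5
Before c := c + c - 2: 2*c >= 2*pos + 3*z + 10 and (11/2)*c >= 1/2
Before c := pos + 1: 3*z <= -8 and (11/2)*pos >= -5
Answer: WP = 3*z <= -8 and (11/2)*pos >= -5


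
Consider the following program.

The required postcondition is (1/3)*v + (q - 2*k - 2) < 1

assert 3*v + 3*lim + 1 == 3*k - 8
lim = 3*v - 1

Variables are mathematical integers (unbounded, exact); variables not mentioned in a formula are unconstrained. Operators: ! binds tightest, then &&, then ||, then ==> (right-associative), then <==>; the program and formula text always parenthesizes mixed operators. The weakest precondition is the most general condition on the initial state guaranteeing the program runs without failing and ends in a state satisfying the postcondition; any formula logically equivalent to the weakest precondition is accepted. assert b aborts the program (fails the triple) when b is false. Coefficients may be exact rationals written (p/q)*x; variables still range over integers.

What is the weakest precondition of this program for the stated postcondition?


Working backward. After the program, the postcondition (1/3)*v + (q - 2*k - 2) < 1 must hold; in canonical form it is q + (1/3)*v < 2*k + 3.
Before lim := 3*v - 1: q + (1/3)*v < 2*k + 3
Before assert 3*v + 3*lim + 1 == 3*k - 8: 3*lim + 3*v == 3*k - 9 && q + (1/3)*v < 2*k + 3
Answer: WP = 3*lim + 3*v == 3*k - 9 && q + (1/3)*v < 2*k + 3


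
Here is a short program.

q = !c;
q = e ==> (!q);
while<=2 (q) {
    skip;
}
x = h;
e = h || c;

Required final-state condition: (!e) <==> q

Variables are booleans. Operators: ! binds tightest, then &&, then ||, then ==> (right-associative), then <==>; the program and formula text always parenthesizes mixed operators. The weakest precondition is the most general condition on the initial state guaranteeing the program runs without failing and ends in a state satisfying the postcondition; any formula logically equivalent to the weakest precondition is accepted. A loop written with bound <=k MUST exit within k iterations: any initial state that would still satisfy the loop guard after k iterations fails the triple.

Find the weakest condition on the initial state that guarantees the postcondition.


Working backward. After the program, (!e) <==> q must hold.
Before e := h || c: (!(h || c)) <==> q
Before x := h: (!(h || c)) <==> q
Before the loop (bound <=2), unroll the exhaustion recursion (WP_0 = exit-now case; WP_j = one more guarded iteration, up to j = 2):
  WP_0: (!q) && ((!(h || c)) <==> q)
  WP_1: (q ==> ((!q) && ((!(h || c)) <==> q))) && ((!q) ==> ((!(h || c)) <==> q))
  WP_2: (q ==> ((q ==> ((!q) && ((!(h || c)) <==> q))) && ((!q) ==> ((!(h || c)) <==> q)))) && ((!q) ==> ((!(h || c)) <==> q))
So before the loop: (q ==> ((q ==> ((!q) && ((!(h || c)) <==> q))) && ((!q) ==> ((!(h || c)) <==> q)))) && ((!q) ==> ((!(h || c)) <==> q))
Before q := e ==> (!q): ((e ==> (!q)) ==> (((e ==> (!q)) ==> ((!(e ==> (!q))) && ((!(h || c)) <==> (e ==> (!q))))) && ((!(e ==> (!q))) ==> ((!(h || c)) <==> (e ==> (!q)))))) && ((!(e ==> (!q))) ==> ((!(h || c)) <==> (e ==> (!q))))
Before q := !c: ((e ==> c) ==> (((e ==> c) ==> ((!(e ==> c)) && ((!(h || c)) <==> (e ==> c)))) && ((!(e ==> c)) ==> ((!(h || c)) <==> (e ==> c))))) && ((!(e ==> c)) ==> ((!(h || c)) <==> (e ==> c)))
Answer: WP = ((e ==> c) ==> (((e ==> c) ==> ((!(e ==> c)) && ((!(h || c)) <==> (e ==> c)))) && ((!(e ==> c)) ==> ((!(h || c)) <==> (e ==> c))))) && ((!(e ==> c)) ==> ((!(h || c)) <==> (e ==> c)))


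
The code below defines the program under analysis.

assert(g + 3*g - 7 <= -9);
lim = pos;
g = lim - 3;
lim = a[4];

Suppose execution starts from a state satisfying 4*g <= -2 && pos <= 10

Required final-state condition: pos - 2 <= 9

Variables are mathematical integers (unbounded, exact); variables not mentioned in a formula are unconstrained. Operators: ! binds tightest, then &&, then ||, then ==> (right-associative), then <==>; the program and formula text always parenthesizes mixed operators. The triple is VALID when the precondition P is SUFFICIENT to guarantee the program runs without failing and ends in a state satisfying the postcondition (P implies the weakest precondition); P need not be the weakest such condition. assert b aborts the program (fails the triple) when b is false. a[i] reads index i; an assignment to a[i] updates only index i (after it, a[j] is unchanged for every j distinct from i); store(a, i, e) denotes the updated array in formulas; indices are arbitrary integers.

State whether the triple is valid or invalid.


Working backward. After the program, the postcondition pos - 2 <= 9 must hold; in canonical form it is pos <= 11.
Before lim := a[4]: pos <= 11
Before g := lim - 3: pos <= 11
Before lim := pos: pos <= 11
Before assert g + 3*g - 7 <= -9: 4*g <= -2 && pos <= 11
The weakest precondition is 4*g <= -2 && pos <= 11.
Check whether 4*g <= -2 && pos <= 10 implies it.
Every state satisfying the precondition satisfies the weakest precondition: the implication holds.
Answer: valid
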